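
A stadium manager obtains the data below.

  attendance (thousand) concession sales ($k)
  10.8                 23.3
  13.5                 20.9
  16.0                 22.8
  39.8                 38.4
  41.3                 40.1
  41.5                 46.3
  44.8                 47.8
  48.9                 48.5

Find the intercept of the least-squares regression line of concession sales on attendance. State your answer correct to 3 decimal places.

12.404

n = 8, Σx = 256.6, Σy = 288.1, Σxy = 10517.58, Σx² = 9965.12
Sxx = Σx² − (Σx)²/n = 9965.12 − 8230.445 = 1734.675
Sxy = Σxy − (Σx)(Σy)/n = 10517.58 − 9240.8075 = 1276.7725
b = Sxy/Sxx = 1276.7725/1734.675 = 0.736030
a = ȳ − b·x̄ = 36.0125 − 0.736030·32.075 = 12.404344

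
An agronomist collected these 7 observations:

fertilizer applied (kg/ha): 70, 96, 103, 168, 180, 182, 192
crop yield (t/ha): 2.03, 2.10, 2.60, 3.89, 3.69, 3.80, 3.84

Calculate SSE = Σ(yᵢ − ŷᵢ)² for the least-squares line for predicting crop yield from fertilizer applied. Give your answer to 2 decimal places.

n = 7, Σx = 991, Σy = 21.95, Σxy = 3358.1, Σx² = 155337, Σy² = 73.2247
Sxx = Σx² − (Σx)²/n = 155337 − 140297.285714 = 15039.714286
Sxy = Σxy − (Σx)(Σy)/n = 3358.1 − 3107.492857 = 250.607143
Syy = Σy² − (Σy)²/n = 73.2247 − 68.828929 = 4.395771
b = Sxy/Sxx = 250.607143/15039.714286 = 0.016663
SSE = Syy − b·Sxy = 4.395771 − 0.016663·250.607143 = 0.219898

0.22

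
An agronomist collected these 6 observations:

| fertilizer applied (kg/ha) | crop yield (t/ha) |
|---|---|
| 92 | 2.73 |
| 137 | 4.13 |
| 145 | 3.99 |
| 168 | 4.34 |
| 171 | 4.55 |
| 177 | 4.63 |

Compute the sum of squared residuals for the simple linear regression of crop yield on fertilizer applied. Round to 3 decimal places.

n = 6, Σx = 890, Σy = 24.37, Σxy = 3722.2, Σx² = 137052, Σy² = 101.4049
Sxx = Σx² − (Σx)²/n = 137052 − 132016.666667 = 5035.333333
Sxy = Σxy − (Σx)(Σy)/n = 3722.2 − 3614.883333 = 107.316667
Syy = Σy² − (Σy)²/n = 101.4049 − 98.982817 = 2.422083
b = Sxy/Sxx = 107.316667/5035.333333 = 0.021313
SSE = Syy − b·Sxy = 2.422083 − 0.021313·107.316667 = 0.134873

0.135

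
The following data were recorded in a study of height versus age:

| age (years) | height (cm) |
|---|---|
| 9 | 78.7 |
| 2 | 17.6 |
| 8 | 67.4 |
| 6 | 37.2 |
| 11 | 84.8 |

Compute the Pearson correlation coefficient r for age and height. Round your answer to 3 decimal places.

n = 5, Σx = 36, Σy = 285.7, Σxy = 2438.7, Σx² = 306, Σy² = 19621.09
Sxx = Σx² − (Σx)²/n = 306 − 259.2 = 46.8
Sxy = Σxy − (Σx)(Σy)/n = 2438.7 − 2057.04 = 381.66
Syy = Σy² − (Σy)²/n = 19621.09 − 16324.898 = 3296.192
r = Sxy/√(Sxx·Syy) = 381.66/√(154261.7856) = 381.66/392.761742 = 0.971734

0.972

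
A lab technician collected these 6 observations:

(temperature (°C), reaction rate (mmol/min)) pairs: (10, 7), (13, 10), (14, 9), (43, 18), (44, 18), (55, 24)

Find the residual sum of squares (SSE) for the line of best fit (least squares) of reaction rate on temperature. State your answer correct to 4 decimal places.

n = 6, Σx = 179, Σy = 86, Σxy = 3212, Σx² = 7275, Σy² = 1454
Sxx = Σx² − (Σx)²/n = 7275 − 5340.166667 = 1934.833333
Sxy = Σxy − (Σx)(Σy)/n = 3212 − 2565.666667 = 646.333333
Syy = Σy² − (Σy)²/n = 1454 − 1232.666667 = 221.333333
b = Sxy/Sxx = 646.333333/1934.833333 = 0.334051
SSE = Syy − b·Sxy = 221.333333 − 0.334051·646.333333 = 5.424929

5.4249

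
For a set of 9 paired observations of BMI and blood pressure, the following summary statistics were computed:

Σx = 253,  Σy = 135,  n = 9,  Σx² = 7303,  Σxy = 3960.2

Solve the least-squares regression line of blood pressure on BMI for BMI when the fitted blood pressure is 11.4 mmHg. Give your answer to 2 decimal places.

Sxx = Σx² − (Σx)²/n = 7303 − 7112.111111 = 190.888889
Sxy = Σxy − (Σx)(Σy)/n = 3960.2 − 3795 = 165.2
b = Sxy/Sxx = 165.2/190.888889 = 0.865425
a = ȳ − b·x̄ = 15 − 0.865425·28.111111 = -9.328056
Set a + b·x = 11.4: x = (11.4 − (-9.328056)) / 0.865425 = 23.951305

23.95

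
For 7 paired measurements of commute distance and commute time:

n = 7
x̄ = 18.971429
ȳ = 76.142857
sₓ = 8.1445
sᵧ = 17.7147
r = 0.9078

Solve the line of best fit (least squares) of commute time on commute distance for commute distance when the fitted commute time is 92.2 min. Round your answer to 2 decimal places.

27.10

b = r · sᵧ/sₓ = 0.9078 · 17.7147/8.1445 = 1.974511
a = ȳ − b·x̄ = 76.142857 − 1.974511·18.971429 = 38.683562
Set a + b·x = 92.2: x = (92.2 − 38.683562) / 1.974511 = 27.103642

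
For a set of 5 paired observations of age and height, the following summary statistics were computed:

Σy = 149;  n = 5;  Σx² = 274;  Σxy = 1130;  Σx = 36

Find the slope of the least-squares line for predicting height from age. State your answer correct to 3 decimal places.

Sxx = Σx² − (Σx)²/n = 274 − 259.2 = 14.8
Sxy = Σxy − (Σx)(Σy)/n = 1130 − 1072.8 = 57.2
b = Sxy/Sxx = 57.2/14.8 = 3.864865

3.865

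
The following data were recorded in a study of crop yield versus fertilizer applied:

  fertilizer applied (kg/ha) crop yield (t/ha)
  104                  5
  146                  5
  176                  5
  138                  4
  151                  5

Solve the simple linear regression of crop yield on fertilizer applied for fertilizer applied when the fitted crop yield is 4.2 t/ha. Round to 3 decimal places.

n = 5, Σx = 715, Σy = 24, Σxy = 3437, Σx² = 104953
Sxx = Σx² − (Σx)²/n = 104953 − 102245 = 2708
Sxy = Σxy − (Σx)(Σy)/n = 3437 − 3432 = 5
b = Sxy/Sxx = 5/2708 = 0.001846
a = ȳ − b·x̄ = 4.8 − 0.001846·143 = 4.535968
Set a + b·x = 4.2: x = (4.2 − 4.535968) / 0.001846 = -181.96

-181.960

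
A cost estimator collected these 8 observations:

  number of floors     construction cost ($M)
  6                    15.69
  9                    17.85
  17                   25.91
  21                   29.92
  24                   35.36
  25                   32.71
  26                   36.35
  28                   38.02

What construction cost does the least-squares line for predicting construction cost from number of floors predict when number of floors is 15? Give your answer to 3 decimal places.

24.347

n = 8, Σx = 156, Σy = 231.81, Σxy = 4999.63, Σx² = 3508
Sxx = Σx² − (Σx)²/n = 3508 − 3042 = 466
Sxy = Σxy − (Σx)(Σy)/n = 4999.63 − 4520.295 = 479.335
b = Sxy/Sxx = 479.335/466 = 1.028616
a = ȳ − b·x̄ = 28.97625 − 1.028616·19.5 = 8.918240
ŷ(15) = a + b·15 = 8.918240 + 1.028616·15 = 24.347479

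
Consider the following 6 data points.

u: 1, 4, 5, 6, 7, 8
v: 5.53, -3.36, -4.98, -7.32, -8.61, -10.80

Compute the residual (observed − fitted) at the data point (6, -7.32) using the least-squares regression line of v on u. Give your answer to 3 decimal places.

n = 6, Σx = 31, Σy = -29.54, Σxy = -223.4, Σx² = 191
Sxx = Σx² − (Σx)²/n = 191 − 160.166667 = 30.833333
Sxy = Σxy − (Σx)(Σy)/n = -223.4 − (-152.623333) = -70.776667
b = Sxy/Sxx = -70.776667/30.833333 = -2.295459
a = ȳ − b·x̄ = -4.923333 − (-2.295459)·5.166667 = 6.936541
ŷ(6) = 6.936541 + (-2.295459)·6 = -6.836216
residual = y − ŷ = -7.32 − (-6.836216) = -0.483784

-0.484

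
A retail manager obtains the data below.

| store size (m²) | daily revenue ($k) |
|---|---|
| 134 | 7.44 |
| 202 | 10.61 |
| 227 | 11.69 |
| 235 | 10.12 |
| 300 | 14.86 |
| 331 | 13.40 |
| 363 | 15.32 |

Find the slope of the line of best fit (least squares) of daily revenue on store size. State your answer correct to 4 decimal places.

0.0332

n = 7, Σx = 1792, Σy = 83.44, Σxy = 22626.57, Σx² = 496844
Sxx = Σx² − (Σx)²/n = 496844 − 458752 = 38092
Sxy = Σxy − (Σx)(Σy)/n = 22626.57 − 21360.64 = 1265.93
b = Sxy/Sxx = 1265.93/38092 = 0.033233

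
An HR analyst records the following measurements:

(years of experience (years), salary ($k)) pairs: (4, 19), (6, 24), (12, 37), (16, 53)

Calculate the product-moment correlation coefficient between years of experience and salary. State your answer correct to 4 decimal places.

n = 4, Σx = 38, Σy = 133, Σxy = 1512, Σx² = 452, Σy² = 5115
Sxx = Σx² − (Σx)²/n = 452 − 361 = 91
Sxy = Σxy − (Σx)(Σy)/n = 1512 − 1263.5 = 248.5
Syy = Σy² − (Σy)²/n = 5115 − 4422.25 = 692.75
r = Sxy/√(Sxx·Syy) = 248.5/√(63040.25) = 248.5/251.078175 = 0.989732

0.9897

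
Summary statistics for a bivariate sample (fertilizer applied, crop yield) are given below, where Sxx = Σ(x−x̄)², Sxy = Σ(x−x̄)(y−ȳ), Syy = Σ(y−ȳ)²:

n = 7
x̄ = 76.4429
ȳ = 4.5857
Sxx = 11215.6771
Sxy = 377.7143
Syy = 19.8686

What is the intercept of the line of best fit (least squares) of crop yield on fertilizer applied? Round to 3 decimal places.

2.011

b = Sxy/Sxx = 377.7143/11215.6771 = 0.033677
a = ȳ − b·x̄ = 4.5857 − 0.033677·76.4429 = 2.011306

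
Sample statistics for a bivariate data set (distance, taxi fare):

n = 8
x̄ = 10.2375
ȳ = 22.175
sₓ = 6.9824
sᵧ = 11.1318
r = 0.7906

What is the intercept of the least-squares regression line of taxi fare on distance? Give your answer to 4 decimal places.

9.2714

b = r · sᵧ/sₓ = 0.7906 · 11.1318/6.9824 = 1.260426
a = ȳ − b·x̄ = 22.175 − 1.260426·10.2375 = 9.271385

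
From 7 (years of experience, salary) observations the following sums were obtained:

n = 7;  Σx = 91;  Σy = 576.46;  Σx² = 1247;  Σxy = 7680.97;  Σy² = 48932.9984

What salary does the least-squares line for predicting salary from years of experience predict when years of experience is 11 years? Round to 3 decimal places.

76.508

Sxx = Σx² − (Σx)²/n = 1247 − 1183 = 64
Sxy = Σxy − (Σx)(Σy)/n = 7680.97 − 7493.98 = 186.99
b = Sxy/Sxx = 186.99/64 = 2.921719
a = ȳ − b·x̄ = 82.351429 − 2.921719·13 = 44.369085
ŷ(11) = a + b·11 = 44.369085 + 2.921719·11 = 76.507991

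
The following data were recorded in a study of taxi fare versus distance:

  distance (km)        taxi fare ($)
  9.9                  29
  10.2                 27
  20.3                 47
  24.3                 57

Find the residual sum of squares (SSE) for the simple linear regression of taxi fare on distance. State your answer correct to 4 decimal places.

n = 4, Σx = 64.7, Σy = 160, Σxy = 2901.7, Σx² = 1204.63, Σy² = 7028
Sxx = Σx² − (Σx)²/n = 1204.63 − 1046.5225 = 158.1075
Sxy = Σxy − (Σx)(Σy)/n = 2901.7 − 2588 = 313.7
Syy = Σy² − (Σy)²/n = 7028 − 6400 = 628
b = Sxy/Sxx = 313.7/158.1075 = 1.984093
SSE = Syy − b·Sxy = 628 − 1.984093·313.7 = 5.589994

5.5900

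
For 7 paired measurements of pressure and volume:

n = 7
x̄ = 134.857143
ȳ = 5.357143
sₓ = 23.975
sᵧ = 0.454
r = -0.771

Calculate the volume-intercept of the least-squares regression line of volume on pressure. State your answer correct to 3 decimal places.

7.326

b = r · sᵧ/sₓ = -0.771 · 0.454/23.975 = -0.014600
a = ȳ − b·x̄ = 5.357143 − (-0.014600)·134.857143 = 7.326052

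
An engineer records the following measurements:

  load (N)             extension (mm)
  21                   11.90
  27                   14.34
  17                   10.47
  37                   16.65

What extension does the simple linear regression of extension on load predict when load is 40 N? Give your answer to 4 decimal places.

n = 4, Σx = 102, Σy = 53.36, Σxy = 1431.12, Σx² = 2828
Sxx = Σx² − (Σx)²/n = 2828 − 2601 = 227
Sxy = Σxy − (Σx)(Σy)/n = 1431.12 − 1360.68 = 70.44
b = Sxy/Sxx = 70.44/227 = 0.310308
a = ȳ − b·x̄ = 13.34 − 0.310308·25.5 = 5.427137
ŷ(40) = a + b·40 = 5.427137 + 0.310308·40 = 17.839471

17.8395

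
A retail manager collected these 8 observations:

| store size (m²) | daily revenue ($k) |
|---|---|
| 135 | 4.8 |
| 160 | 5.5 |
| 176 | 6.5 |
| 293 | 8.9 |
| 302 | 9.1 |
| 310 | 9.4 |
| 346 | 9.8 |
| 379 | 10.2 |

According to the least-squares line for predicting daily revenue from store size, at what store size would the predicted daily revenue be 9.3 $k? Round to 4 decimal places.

n = 8, Σx = 2101, Σy = 64.2, Σxy = 18198.5, Σx² = 611311
Sxx = Σx² − (Σx)²/n = 611311 − 551775.125 = 59535.875
Sxy = Σxy − (Σx)(Σy)/n = 18198.5 − 16860.525 = 1337.975
b = Sxy/Sxx = 1337.975/59535.875 = 0.022473
a = ȳ − b·x̄ = 8.025 − 0.022473·262.625 = 2.122917
Set a + b·x = 9.3: x = (9.3 − 2.122917) / 0.022473 = 319.358676

319.3587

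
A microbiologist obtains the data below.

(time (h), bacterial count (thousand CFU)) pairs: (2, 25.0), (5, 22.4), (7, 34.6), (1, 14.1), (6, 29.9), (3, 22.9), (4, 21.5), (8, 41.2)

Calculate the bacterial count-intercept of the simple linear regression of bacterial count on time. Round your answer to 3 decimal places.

n = 8, Σx = 36, Σy = 211.6, Σxy = 1082, Σx² = 204
Sxx = Σx² − (Σx)²/n = 204 − 162 = 42
Sxy = Σxy − (Σx)(Σy)/n = 1082 − 952.2 = 129.8
b = Sxy/Sxx = 129.8/42 = 3.090476
a = ȳ − b·x̄ = 26.45 − 3.090476·4.5 = 12.542857

12.543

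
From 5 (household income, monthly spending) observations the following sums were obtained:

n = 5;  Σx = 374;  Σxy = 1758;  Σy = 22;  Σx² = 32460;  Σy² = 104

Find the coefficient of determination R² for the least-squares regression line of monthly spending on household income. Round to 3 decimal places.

Sxx = Σx² − (Σx)²/n = 32460 − 27975.2 = 4484.8
Sxy = Σxy − (Σx)(Σy)/n = 1758 − 1645.6 = 112.4
Syy = Σy² − (Σy)²/n = 104 − 96.8 = 7.2
R² = Sxy²/(Sxx·Syy) = (112.4)²/(4484.8·7.2) = 0.391252

0.391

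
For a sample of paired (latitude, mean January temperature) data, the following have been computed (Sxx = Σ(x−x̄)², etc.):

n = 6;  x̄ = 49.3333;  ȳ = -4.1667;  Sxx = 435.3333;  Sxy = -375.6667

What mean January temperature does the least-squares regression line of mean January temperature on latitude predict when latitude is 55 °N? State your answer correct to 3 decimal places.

-9.057

b = Sxy/Sxx = -375.6667/435.3333 = -0.862940
a = ȳ − b·x̄ = -4.1667 − (-0.862940)·49.3333 = 38.404999
ŷ(55) = a + b·55 = 38.404999 + (-0.862940)·55 = -9.056724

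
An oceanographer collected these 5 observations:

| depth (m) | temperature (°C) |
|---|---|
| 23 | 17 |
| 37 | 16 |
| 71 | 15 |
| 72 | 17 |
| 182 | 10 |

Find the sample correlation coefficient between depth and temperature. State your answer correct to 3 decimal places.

n = 5, Σx = 385, Σy = 75, Σxy = 5092, Σx² = 45247, Σy² = 1159
Sxx = Σx² − (Σx)²/n = 45247 − 29645 = 15602
Sxy = Σxy − (Σx)(Σy)/n = 5092 − 5775 = -683
Syy = Σy² − (Σy)²/n = 1159 − 1125 = 34
r = Sxy/√(Sxx·Syy) = -683/√(530468) = -683/728.332342 = -0.937759

-0.938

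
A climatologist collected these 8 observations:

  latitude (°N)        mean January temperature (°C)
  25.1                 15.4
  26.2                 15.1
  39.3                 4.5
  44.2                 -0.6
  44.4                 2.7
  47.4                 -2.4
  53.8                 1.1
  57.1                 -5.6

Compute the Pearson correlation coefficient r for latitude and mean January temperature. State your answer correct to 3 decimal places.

n = 8, Σx = 337.5, Σy = 30.2, Σxy = 678.03, Σx² = 15187.55, Σy² = 531.4
Sxx = Σx² − (Σx)²/n = 15187.55 − 14238.28125 = 949.26875
Sxy = Σxy − (Σx)(Σy)/n = 678.03 − 1274.0625 = -596.0325
Syy = Σy² − (Σy)²/n = 531.4 − 114.005 = 417.395
r = Sxy/√(Sxx·Syy) = -596.0325/√(396220.029906) = -596.0325/629.460110 = -0.946895

-0.947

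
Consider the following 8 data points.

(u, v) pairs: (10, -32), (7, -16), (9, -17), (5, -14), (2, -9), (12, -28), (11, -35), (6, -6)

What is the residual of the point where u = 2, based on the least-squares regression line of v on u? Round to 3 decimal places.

n = 8, Σx = 62, Σy = -157, Σxy = -1430, Σx² = 560
Sxx = Σx² − (Σx)²/n = 560 − 480.5 = 79.5
Sxy = Σxy − (Σx)(Σy)/n = -1430 − (-1216.75) = -213.25
b = Sxy/Sxx = -213.25/79.5 = -2.682390
a = ȳ − b·x̄ = -19.625 − (-2.682390)·7.75 = 1.163522
ŷ(2) = 1.163522 + (-2.682390)·2 = -4.201258
residual = y − ŷ = -9 − (-4.201258) = -4.798742

-4.799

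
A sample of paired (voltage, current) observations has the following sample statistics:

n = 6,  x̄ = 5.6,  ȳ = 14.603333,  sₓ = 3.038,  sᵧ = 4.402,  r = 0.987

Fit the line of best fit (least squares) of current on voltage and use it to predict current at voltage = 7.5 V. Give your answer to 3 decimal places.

17.321

b = r · sᵧ/sₓ = 0.987 · 4.402/3.038 = 1.430143
a = ȳ − b·x̄ = 14.603333 − 1.430143·5.6 = 6.594533
ŷ(7.5) = a + b·7.5 = 6.594533 + 1.430143·7.5 = 17.320604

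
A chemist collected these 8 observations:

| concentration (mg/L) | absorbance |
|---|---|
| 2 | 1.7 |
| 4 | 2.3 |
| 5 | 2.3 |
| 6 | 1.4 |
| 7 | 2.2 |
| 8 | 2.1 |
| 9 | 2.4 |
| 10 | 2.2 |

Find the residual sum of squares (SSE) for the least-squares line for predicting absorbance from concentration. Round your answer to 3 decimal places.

0.712

n = 8, Σx = 51, Σy = 16.6, Σxy = 108.3, Σx² = 375, Σy² = 35.28
Sxx = Σx² − (Σx)²/n = 375 − 325.125 = 49.875
Sxy = Σxy − (Σx)(Σy)/n = 108.3 − 105.825 = 2.475
Syy = Σy² − (Σy)²/n = 35.28 − 34.445 = 0.835
b = Sxy/Sxx = 2.475/49.875 = 0.049624
SSE = Syy − b·Sxy = 0.835 − 0.049624·2.475 = 0.712180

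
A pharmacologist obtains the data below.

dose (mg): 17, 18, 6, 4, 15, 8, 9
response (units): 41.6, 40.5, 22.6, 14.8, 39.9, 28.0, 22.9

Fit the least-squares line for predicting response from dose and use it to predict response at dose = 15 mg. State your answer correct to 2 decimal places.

n = 7, Σx = 77, Σy = 210.3, Σxy = 2659.6, Σx² = 1035
Sxx = Σx² − (Σx)²/n = 1035 − 847 = 188
Sxy = Σxy − (Σx)(Σy)/n = 2659.6 − 2313.3 = 346.3
b = Sxy/Sxx = 346.3/188 = 1.842021
a = ȳ − b·x̄ = 30.042857 − 1.842021·11 = 9.780623
ŷ(15) = a + b·15 = 9.780623 + 1.842021·15 = 37.410942

37.41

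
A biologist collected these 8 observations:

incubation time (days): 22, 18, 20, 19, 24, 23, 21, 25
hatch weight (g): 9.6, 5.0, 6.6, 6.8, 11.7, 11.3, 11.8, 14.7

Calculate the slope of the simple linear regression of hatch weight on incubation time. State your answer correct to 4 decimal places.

1.2417

n = 8, Σx = 172, Σy = 77.5, Σxy = 1718.4, Σx² = 3740
Sxx = Σx² − (Σx)²/n = 3740 − 3698 = 42
Sxy = Σxy − (Σx)(Σy)/n = 1718.4 − 1666.25 = 52.15
b = Sxy/Sxx = 52.15/42 = 1.241667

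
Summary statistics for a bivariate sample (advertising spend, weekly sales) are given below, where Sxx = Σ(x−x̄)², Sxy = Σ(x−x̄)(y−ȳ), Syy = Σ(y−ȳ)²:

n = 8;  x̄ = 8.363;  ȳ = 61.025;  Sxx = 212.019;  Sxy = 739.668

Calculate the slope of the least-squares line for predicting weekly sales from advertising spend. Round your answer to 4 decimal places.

b = Sxy/Sxx = 739.668/212.019 = 3.488687

3.4887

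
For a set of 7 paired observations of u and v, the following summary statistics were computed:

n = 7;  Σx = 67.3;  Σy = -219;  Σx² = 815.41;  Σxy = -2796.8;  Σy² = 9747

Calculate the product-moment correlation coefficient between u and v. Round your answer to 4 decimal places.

-0.9901

Sxx = Σx² − (Σx)²/n = 815.41 − 647.041429 = 168.368571
Sxy = Σxy − (Σx)(Σy)/n = -2796.8 − (-2105.528571) = -691.271429
Syy = Σy² − (Σy)²/n = 9747 − 6851.571429 = 2895.428571
r = Sxy/√(Sxx·Syy) = -691.271429/√(487499.172245) = -691.271429/698.211409 = -0.990060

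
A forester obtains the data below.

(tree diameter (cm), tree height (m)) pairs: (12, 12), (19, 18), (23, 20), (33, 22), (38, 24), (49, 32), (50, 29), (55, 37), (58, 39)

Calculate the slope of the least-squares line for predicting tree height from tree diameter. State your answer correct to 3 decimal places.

0.525

n = 9, Σx = 337, Σy = 233, Σxy = 9899, Σx² = 14857
Sxx = Σx² − (Σx)²/n = 14857 − 12618.777778 = 2238.222222
Sxy = Σxy − (Σx)(Σy)/n = 9899 − 8724.555556 = 1174.444444
b = Sxy/Sxx = 1174.444444/2238.222222 = 0.524722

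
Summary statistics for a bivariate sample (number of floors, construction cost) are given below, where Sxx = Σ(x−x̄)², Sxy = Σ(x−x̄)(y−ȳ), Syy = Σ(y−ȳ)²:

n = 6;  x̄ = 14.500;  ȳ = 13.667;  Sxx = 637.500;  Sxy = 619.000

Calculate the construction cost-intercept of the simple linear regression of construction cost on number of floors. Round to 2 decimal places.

b = Sxy/Sxx = 619/637.5 = 0.970980
a = ȳ − b·x̄ = 13.667 − 0.970980·14.5 = -0.412216

-0.41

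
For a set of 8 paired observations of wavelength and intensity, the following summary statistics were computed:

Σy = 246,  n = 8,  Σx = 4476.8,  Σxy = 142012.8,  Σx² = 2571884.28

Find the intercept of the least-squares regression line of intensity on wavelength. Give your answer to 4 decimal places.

-5.7738

Sxx = Σx² − (Σx)²/n = 2571884.28 − 2505217.28 = 66667
Sxy = Σxy − (Σx)(Σy)/n = 142012.8 − 137661.6 = 4351.2
b = Sxy/Sxx = 4351.2/66667 = 0.065268
a = ȳ − b·x̄ = 30.75 − 0.065268·559.6 = -5.773790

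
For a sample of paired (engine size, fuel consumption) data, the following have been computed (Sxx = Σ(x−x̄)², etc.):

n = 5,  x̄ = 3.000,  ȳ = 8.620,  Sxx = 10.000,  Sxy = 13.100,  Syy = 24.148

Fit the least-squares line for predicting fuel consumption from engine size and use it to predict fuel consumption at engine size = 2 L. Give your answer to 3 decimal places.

7.310

b = Sxy/Sxx = 13.1/10 = 1.31
a = ȳ − b·x̄ = 8.62 − 1.31·3 = 4.69
ŷ(2) = a + b·2 = 4.69 + 1.31·2 = 7.31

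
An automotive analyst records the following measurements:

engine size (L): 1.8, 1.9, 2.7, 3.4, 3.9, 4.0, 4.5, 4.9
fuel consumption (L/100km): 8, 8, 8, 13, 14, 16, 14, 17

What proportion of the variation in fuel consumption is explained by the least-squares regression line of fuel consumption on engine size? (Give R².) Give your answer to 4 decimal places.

0.8783

n = 8, Σx = 27.1, Σy = 98, Σxy = 360.3, Σx² = 101.17, Σy² = 1298
Sxx = Σx² − (Σx)²/n = 101.17 − 91.80125 = 9.36875
Sxy = Σxy − (Σx)(Σy)/n = 360.3 − 331.975 = 28.325
Syy = Σy² − (Σy)²/n = 1298 − 1200.5 = 97.5
R² = Sxy²/(Sxx·Syy) = (28.325)²/(9.36875·97.5) = 0.878322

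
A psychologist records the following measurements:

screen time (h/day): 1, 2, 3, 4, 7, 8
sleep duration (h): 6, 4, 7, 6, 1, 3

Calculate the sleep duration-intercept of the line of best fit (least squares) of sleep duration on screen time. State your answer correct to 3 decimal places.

6.914

n = 6, Σx = 25, Σy = 27, Σxy = 90, Σx² = 143
Sxx = Σx² − (Σx)²/n = 143 − 104.166667 = 38.833333
Sxy = Σxy − (Σx)(Σy)/n = 90 − 112.5 = -22.5
b = Sxy/Sxx = -22.5/38.833333 = -0.579399
a = ȳ − b·x̄ = 4.5 − (-0.579399)·4.166667 = 6.914163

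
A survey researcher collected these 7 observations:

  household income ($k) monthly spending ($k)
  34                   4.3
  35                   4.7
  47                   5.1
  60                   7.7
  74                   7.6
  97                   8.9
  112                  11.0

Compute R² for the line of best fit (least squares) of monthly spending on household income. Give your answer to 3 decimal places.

0.946

n = 7, Σx = 459, Σy = 49.3, Σxy = 3670.1, Σx² = 35619, Σy² = 383.85
Sxx = Σx² − (Σx)²/n = 35619 − 30097.285714 = 5521.714286
Sxy = Σxy − (Σx)(Σy)/n = 3670.1 − 3232.671429 = 437.428571
Syy = Σy² − (Σy)²/n = 383.85 − 347.212857 = 36.637143
R² = Sxy²/(Sxx·Syy) = (437.428571)²/(5521.714286·36.637143) = 0.945842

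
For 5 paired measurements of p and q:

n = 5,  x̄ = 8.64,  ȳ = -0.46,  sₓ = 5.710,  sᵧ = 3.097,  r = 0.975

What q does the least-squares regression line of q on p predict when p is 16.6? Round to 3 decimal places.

b = r · sᵧ/sₓ = 0.975 · 3.097/5.71 = 0.528822
a = ȳ − b·x̄ = -0.46 − 0.528822·8.64 = -5.029024
ŷ(16.6) = a + b·16.6 = -5.029024 + 0.528822·16.6 = 3.749425

3.749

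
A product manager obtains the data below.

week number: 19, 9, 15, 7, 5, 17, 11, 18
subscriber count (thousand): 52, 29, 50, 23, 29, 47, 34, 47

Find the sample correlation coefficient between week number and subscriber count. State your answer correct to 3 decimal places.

0.938

n = 8, Σx = 101, Σy = 311, Σxy = 4324, Σx² = 1475, Σy² = 12989
Sxx = Σx² − (Σx)²/n = 1475 − 1275.125 = 199.875
Sxy = Σxy − (Σx)(Σy)/n = 4324 − 3926.375 = 397.625
Syy = Σy² − (Σy)²/n = 12989 − 12090.125 = 898.875
r = Sxy/√(Sxx·Syy) = 397.625/√(179662.640625) = 397.625/423.866300 = 0.938091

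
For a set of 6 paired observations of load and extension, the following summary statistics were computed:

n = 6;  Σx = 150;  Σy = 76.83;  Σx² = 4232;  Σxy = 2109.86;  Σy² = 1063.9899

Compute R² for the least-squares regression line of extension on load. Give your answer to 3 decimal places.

0.925

Sxx = Σx² − (Σx)²/n = 4232 − 3750 = 482
Sxy = Σxy − (Σx)(Σy)/n = 2109.86 − 1920.75 = 189.11
Syy = Σy² − (Σy)²/n = 1063.9899 − 983.80815 = 80.18175
R² = Sxy²/(Sxx·Syy) = (189.11)²/(482·80.18175) = 0.925351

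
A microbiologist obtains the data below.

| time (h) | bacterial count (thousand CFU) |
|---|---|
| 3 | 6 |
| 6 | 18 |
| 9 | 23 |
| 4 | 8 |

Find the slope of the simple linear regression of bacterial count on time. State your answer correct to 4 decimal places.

2.9762

n = 4, Σx = 22, Σy = 55, Σxy = 365, Σx² = 142
Sxx = Σx² − (Σx)²/n = 142 − 121 = 21
Sxy = Σxy − (Σx)(Σy)/n = 365 − 302.5 = 62.5
b = Sxy/Sxx = 62.5/21 = 2.976190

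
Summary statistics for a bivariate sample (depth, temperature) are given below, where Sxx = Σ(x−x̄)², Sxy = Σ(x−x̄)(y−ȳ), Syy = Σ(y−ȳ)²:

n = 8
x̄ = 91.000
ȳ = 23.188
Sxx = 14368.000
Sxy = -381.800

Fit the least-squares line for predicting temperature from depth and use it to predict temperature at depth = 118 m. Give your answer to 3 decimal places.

22.471

b = Sxy/Sxx = -381.8/14368 = -0.026573
a = ȳ − b·x̄ = 23.188 − (-0.026573)·91 = 25.606138
ŷ(118) = a + b·118 = 25.606138 + (-0.026573)·118 = 22.470531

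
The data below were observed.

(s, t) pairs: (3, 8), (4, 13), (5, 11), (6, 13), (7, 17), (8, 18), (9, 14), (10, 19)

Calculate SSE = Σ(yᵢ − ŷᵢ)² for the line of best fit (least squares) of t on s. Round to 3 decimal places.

28.726

n = 8, Σx = 52, Σy = 113, Σxy = 788, Σx² = 380, Σy² = 1693
Sxx = Σx² − (Σx)²/n = 380 − 338 = 42
Sxy = Σxy − (Σx)(Σy)/n = 788 − 734.5 = 53.5
Syy = Σy² − (Σy)²/n = 1693 − 1596.125 = 96.875
b = Sxy/Sxx = 53.5/42 = 1.273810
SSE = Syy − b·Sxy = 96.875 − 1.273810·53.5 = 28.726190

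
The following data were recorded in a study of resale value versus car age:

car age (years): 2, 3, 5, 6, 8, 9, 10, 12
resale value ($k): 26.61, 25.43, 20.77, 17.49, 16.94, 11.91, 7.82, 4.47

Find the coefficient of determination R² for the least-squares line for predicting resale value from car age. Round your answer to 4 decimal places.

0.9694

n = 8, Σx = 55, Σy = 131.44, Σxy = 712.85, Σx² = 463, Σy² = 2602.015
Sxx = Σx² − (Σx)²/n = 463 − 378.125 = 84.875
Sxy = Σxy − (Σx)(Σy)/n = 712.85 − 903.65 = -190.8
Syy = Σy² − (Σy)²/n = 2602.015 − 2159.5592 = 442.4558
R² = Sxy²/(Sxx·Syy) = (-190.8)²/(84.875·442.4558) = 0.969409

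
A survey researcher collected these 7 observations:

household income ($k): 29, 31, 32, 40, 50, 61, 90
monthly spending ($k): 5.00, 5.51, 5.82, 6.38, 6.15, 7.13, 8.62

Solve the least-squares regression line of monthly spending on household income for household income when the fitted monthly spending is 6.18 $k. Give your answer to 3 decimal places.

n = 7, Σx = 333, Σy = 44.61, Σxy = 2275.48, Σx² = 18747
Sxx = Σx² − (Σx)²/n = 18747 − 15841.285714 = 2905.714286
Sxy = Σxy − (Σx)(Σy)/n = 2275.48 − 2122.161429 = 153.318571
b = Sxy/Sxx = 153.318571/2905.714286 = 0.052765
a = ȳ − b·x̄ = 6.372857 − 0.052765·47.571429 = 3.862774
Set a + b·x = 6.18: x = (6.18 − 3.862774) / 0.052765 = 43.916374

43.916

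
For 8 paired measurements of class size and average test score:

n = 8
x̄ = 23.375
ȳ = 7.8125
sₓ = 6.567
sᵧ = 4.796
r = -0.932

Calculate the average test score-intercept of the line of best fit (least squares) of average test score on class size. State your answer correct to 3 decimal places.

23.723

b = r · sᵧ/sₓ = -0.932 · 4.796/6.567 = -0.680657
a = ȳ − b·x̄ = 7.8125 − (-0.680657)·23.375 = 23.722848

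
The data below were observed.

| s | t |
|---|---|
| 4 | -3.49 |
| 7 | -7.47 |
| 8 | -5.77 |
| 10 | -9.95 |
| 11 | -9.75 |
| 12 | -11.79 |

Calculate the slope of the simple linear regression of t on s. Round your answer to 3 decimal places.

-0.986

n = 6, Σx = 52, Σy = -48.22, Σxy = -460.64, Σx² = 494
Sxx = Σx² − (Σx)²/n = 494 − 450.666667 = 43.333333
Sxy = Σxy − (Σx)(Σy)/n = -460.64 − (-417.906667) = -42.733333
b = Sxy/Sxx = -42.733333/43.333333 = -0.986154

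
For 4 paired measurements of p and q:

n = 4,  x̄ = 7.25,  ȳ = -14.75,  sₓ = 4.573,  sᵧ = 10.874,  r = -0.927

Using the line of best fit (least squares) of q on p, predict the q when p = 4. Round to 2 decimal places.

b = r · sᵧ/sₓ = -0.927 · 10.874/4.573 = -2.204286
a = ȳ − b·x̄ = -14.75 − (-2.204286)·7.25 = 1.231071
ŷ(4) = a + b·4 = 1.231071 + (-2.204286)·4 = -7.586072

-7.59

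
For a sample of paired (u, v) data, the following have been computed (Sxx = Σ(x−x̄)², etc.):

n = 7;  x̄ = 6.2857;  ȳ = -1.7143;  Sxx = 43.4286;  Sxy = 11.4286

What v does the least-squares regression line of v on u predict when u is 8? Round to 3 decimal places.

-1.263

b = Sxy/Sxx = 11.4286/43.4286 = 0.263158
a = ȳ − b·x̄ = -1.7143 − 0.263158·6.2857 = -3.368435
ŷ(8) = a + b·8 = -3.368435 + 0.263158·8 = -1.263168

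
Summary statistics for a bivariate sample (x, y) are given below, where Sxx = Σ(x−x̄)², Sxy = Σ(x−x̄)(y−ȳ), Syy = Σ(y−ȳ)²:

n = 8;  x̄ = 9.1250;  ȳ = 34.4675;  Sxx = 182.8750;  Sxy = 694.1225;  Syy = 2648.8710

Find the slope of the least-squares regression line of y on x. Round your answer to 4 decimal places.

b = Sxy/Sxx = 694.1225/182.875 = 3.795612

3.7956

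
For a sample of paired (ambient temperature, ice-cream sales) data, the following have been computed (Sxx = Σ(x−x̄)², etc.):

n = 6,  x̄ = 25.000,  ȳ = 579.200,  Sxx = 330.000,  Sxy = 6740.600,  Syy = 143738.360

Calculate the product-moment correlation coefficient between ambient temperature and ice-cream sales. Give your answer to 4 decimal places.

0.9787

r = Sxy/√(Sxx·Syy) = 6740.6/√(47433658.8) = 6740.6/6887.209798 = 0.978713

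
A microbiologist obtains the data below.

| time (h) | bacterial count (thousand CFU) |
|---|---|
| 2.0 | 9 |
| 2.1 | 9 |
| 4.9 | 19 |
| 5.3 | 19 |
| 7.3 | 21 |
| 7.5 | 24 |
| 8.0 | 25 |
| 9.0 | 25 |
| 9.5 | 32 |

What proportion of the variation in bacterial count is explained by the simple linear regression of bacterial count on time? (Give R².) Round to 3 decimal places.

n = 9, Σx = 55.6, Σy = 183, Σxy = 1293, Σx² = 405.3, Σy² = 4175
Sxx = Σx² − (Σx)²/n = 405.3 − 343.484444 = 61.815556
Sxy = Σxy − (Σx)(Σy)/n = 1293 − 1130.533333 = 162.466667
Syy = Σy² − (Σy)²/n = 4175 − 3721 = 454
R² = Sxy²/(Sxx·Syy) = (162.466667)²/(61.815556·454) = 0.940535

0.941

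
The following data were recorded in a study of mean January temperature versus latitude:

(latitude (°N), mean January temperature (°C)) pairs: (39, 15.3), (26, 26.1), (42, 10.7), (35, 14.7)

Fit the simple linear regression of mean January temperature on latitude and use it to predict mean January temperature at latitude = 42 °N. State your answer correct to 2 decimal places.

10.77

n = 4, Σx = 142, Σy = 66.8, Σxy = 2239.2, Σx² = 5186
Sxx = Σx² − (Σx)²/n = 5186 − 5041 = 145
Sxy = Σxy − (Σx)(Σy)/n = 2239.2 − 2371.4 = -132.2
b = Sxy/Sxx = -132.2/145 = -0.911724
a = ȳ − b·x̄ = 16.7 − (-0.911724)·35.5 = 49.066207
ŷ(42) = a + b·42 = 49.066207 + (-0.911724)·42 = 10.773793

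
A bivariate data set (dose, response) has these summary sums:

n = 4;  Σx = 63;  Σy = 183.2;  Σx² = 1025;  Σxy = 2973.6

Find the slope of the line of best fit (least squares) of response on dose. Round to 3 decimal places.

Sxx = Σx² − (Σx)²/n = 1025 − 992.25 = 32.75
Sxy = Σxy − (Σx)(Σy)/n = 2973.6 − 2885.4 = 88.2
b = Sxy/Sxx = 88.2/32.75 = 2.693130

2.693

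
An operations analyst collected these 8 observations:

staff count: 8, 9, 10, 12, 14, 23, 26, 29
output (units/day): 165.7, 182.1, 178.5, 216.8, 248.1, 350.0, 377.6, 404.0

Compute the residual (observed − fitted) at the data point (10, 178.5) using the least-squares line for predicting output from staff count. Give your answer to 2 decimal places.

n = 8, Σx = 131, Σy = 2122.8, Σxy = 40408.1, Σx² = 2631
Sxx = Σx² − (Σx)²/n = 2631 − 2145.125 = 485.875
Sxy = Σxy − (Σx)(Σy)/n = 40408.1 − 34760.85 = 5647.25
b = Sxy/Sxx = 5647.25/485.875 = 11.622845
a = ȳ − b·x̄ = 265.35 − 11.622845·16.375 = 75.025907
ŷ(10) = 75.025907 + 11.622845·10 = 191.254361
residual = y − ŷ = 178.5 − 191.254361 = -12.754361

-12.75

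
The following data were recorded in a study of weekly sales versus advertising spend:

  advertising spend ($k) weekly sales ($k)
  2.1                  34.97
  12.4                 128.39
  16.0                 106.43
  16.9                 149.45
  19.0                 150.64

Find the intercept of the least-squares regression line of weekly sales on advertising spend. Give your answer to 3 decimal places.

n = 5, Σx = 66.4, Σy = 569.88, Σxy = 8756.218, Σx² = 1060.78
Sxx = Σx² − (Σx)²/n = 1060.78 − 881.792 = 178.988
Sxy = Σxy − (Σx)(Σy)/n = 8756.218 − 7568.0064 = 1188.2116
b = Sxy/Sxx = 1188.2116/178.988 = 6.638499
a = ȳ − b·x̄ = 113.976 − 6.638499·13.28 = 25.816738

25.817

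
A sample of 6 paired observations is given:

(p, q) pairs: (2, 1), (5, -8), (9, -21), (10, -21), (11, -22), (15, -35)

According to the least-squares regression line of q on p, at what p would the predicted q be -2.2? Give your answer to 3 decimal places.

2.957

n = 6, Σx = 52, Σy = -106, Σxy = -1204, Σx² = 556
Sxx = Σx² − (Σx)²/n = 556 − 450.666667 = 105.333333
Sxy = Σxy − (Σx)(Σy)/n = -1204 − (-918.666667) = -285.333333
b = Sxy/Sxx = -285.333333/105.333333 = -2.708861
a = ȳ − b·x̄ = -17.666667 − (-2.708861)·8.666667 = 5.810127
Set a + b·x = -2.2: x = (-2.2 − 5.810127) / (-2.708861) = 2.957009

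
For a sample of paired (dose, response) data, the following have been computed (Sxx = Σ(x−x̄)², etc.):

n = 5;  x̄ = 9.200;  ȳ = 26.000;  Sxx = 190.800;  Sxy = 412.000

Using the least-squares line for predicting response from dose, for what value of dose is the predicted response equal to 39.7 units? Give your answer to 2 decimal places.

b = Sxy/Sxx = 412/190.8 = 2.159329
a = ȳ − b·x̄ = 26 − 2.159329·9.2 = 6.134172
Set a + b·x = 39.7: x = (39.7 − 6.134172) / 2.159329 = 15.544563

15.54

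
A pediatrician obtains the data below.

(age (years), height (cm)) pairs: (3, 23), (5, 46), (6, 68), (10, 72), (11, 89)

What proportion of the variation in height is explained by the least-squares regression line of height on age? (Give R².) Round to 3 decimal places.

0.852

n = 5, Σx = 35, Σy = 298, Σxy = 2406, Σx² = 291, Σy² = 20374
Sxx = Σx² − (Σx)²/n = 291 − 245 = 46
Sxy = Σxy − (Σx)(Σy)/n = 2406 − 2086 = 320
Syy = Σy² − (Σy)²/n = 20374 − 17760.8 = 2613.2
R² = Sxy²/(Sxx·Syy) = (320)²/(46·2613.2) = 0.851862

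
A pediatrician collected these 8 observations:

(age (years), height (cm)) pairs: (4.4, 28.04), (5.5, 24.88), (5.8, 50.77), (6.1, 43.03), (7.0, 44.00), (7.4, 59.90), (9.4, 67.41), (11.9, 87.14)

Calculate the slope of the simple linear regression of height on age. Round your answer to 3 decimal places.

7.991

n = 8, Σx = 57.5, Σy = 405.17, Σxy = 3239.045, Σx² = 454.19
Sxx = Σx² − (Σx)²/n = 454.19 − 413.28125 = 40.90875
Sxy = Σxy − (Σx)(Σy)/n = 3239.045 − 2912.159375 = 326.885625
b = Sxy/Sxx = 326.885625/40.90875 = 7.990604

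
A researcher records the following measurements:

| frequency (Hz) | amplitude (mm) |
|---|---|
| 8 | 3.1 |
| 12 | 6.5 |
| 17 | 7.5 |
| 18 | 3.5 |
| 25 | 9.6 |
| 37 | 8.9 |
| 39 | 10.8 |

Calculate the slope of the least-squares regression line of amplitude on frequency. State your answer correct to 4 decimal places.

0.1998

n = 7, Σx = 156, Σy = 49.9, Σxy = 1283.8, Σx² = 4336
Sxx = Σx² − (Σx)²/n = 4336 − 3476.571429 = 859.428571
Sxy = Σxy − (Σx)(Σy)/n = 1283.8 − 1112.057143 = 171.742857
b = Sxy/Sxx = 171.742857/859.428571 = 0.199834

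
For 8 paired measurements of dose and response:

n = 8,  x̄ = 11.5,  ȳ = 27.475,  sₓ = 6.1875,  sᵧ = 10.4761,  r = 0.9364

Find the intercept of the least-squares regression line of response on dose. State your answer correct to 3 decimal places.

9.243

b = r · sᵧ/sₓ = 0.9364 · 10.4761/6.1875 = 1.585425
a = ȳ − b·x̄ = 27.475 − 1.585425·11.5 = 9.242607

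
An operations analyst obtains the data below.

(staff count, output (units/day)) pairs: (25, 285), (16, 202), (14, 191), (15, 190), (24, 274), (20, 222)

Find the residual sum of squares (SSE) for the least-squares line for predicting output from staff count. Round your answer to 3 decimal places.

n = 6, Σx = 114, Σy = 1364, Σxy = 26897, Σx² = 2278, Σy² = 318970
Sxx = Σx² − (Σx)²/n = 2278 − 2166 = 112
Sxy = Σxy − (Σx)(Σy)/n = 26897 − 25916 = 981
Syy = Σy² − (Σy)²/n = 318970 − 310082.666667 = 8887.333333
b = Sxy/Sxx = 981/112 = 8.758929
SSE = Syy − b·Sxy = 8887.333333 − 8.758929·981 = 294.824405

294.824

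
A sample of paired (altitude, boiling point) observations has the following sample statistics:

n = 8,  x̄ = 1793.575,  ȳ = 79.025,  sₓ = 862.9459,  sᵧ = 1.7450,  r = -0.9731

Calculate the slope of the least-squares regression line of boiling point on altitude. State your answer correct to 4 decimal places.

-0.0020

b = r · sᵧ/sₓ = -0.9731 · 1.745/862.9459 = -0.001968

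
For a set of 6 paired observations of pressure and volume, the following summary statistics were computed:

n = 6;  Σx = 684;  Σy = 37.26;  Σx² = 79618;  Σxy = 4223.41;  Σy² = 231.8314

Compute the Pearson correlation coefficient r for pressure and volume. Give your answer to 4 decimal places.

Sxx = Σx² − (Σx)²/n = 79618 − 77976 = 1642
Sxy = Σxy − (Σx)(Σy)/n = 4223.41 − 4247.64 = -24.23
Syy = Σy² − (Σy)²/n = 231.8314 − 231.3846 = 0.4468
r = Sxy/√(Sxx·Syy) = -24.23/√(733.6456) = -24.23/27.085893 = -0.894562

-0.8946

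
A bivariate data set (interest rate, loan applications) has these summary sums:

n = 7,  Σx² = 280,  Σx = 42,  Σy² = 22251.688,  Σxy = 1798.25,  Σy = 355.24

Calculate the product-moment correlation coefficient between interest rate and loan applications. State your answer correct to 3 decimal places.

-0.969

Sxx = Σx² − (Σx)²/n = 280 − 252 = 28
Sxy = Σxy − (Σx)(Σy)/n = 1798.25 − 2131.44 = -333.19
Syy = Σy² − (Σy)²/n = 22251.688 − 18027.922514 = 4223.765486
r = Sxy/√(Sxx·Syy) = -333.19/√(118265.4336) = -333.19/343.897417 = -0.968865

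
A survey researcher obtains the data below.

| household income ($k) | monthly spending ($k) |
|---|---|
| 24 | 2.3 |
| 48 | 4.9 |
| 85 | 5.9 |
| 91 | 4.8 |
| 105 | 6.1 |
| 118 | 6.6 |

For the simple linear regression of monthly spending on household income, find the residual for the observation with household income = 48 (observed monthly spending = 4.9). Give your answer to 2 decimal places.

n = 6, Σx = 471, Σy = 30.6, Σxy = 2648, Σx² = 43335
Sxx = Σx² − (Σx)²/n = 43335 − 36973.5 = 6361.5
Sxy = Σxy − (Σx)(Σy)/n = 2648 − 2402.1 = 245.9
b = Sxy/Sxx = 245.9/6361.5 = 0.038654
a = ȳ − b·x̄ = 5.1 − 0.038654·78.5 = 2.065629
ŷ(48) = 2.065629 + 0.038654·48 = 3.921041
residual = y − ŷ = 4.9 − 3.921041 = 0.978959

0.98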